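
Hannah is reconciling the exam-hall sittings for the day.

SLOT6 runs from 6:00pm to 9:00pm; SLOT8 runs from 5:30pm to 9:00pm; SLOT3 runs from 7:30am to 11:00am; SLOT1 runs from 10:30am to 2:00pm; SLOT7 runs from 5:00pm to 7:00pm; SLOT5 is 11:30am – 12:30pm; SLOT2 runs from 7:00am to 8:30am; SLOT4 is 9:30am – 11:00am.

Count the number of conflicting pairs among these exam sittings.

8

Sorted by start: SLOT2, SLOT3, SLOT4, SLOT1, SLOT5, SLOT7, SLOT8, SLOT6.
SLOT3 starts before SLOT2 ends → SLOT2 and SLOT3 overlap.
SLOT4 starts after SLOT2 ends, so nothing later overlaps SLOT2 either.
SLOT4 starts before SLOT3 ends → SLOT3 and SLOT4 overlap.
SLOT1 starts before SLOT3 ends → SLOT3 and SLOT1 overlap.
SLOT5 starts after SLOT3 ends, so nothing later overlaps SLOT3 either.
SLOT1 starts before SLOT4 ends → SLOT4 and SLOT1 overlap.
SLOT5 starts after SLOT4 ends, so nothing later overlaps SLOT4 either.
SLOT5 starts before SLOT1 ends → SLOT1 and SLOT5 overlap.
SLOT7 starts after SLOT1 ends, so nothing later overlaps SLOT1 either.
SLOT7 starts after SLOT5 ends, so nothing later overlaps SLOT5 either.
SLOT8 starts before SLOT7 ends → SLOT7 and SLOT8 overlap.
SLOT6 starts before SLOT7 ends → SLOT7 and SLOT6 overlap.
SLOT6 starts before SLOT8 ends → SLOT8 and SLOT6 overlap.
Overlapping pairs: SLOT1 & SLOT3, SLOT1 & SLOT4, SLOT1 & SLOT5, SLOT2 & SLOT3, SLOT3 & SLOT4, SLOT6 & SLOT7, SLOT6 & SLOT8, SLOT7 & SLOT8 — 8 in total.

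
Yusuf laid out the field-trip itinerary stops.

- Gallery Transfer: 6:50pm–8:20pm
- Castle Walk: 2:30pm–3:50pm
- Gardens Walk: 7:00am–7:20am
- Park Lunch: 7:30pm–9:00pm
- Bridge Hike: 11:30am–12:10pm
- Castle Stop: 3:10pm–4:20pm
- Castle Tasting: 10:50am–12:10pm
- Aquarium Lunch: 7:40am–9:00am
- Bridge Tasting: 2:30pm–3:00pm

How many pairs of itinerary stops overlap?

4

Check each pair: they overlap iff neither finishes before the other starts.
Sorted by start: Gardens Walk, Aquarium Lunch, Castle Tasting, Bridge Hike, Bridge Tasting, Castle Walk, Castle Stop, Gallery Transfer, Park Lunch.
Aquarium Lunch starts after Gardens Walk ends, so nothing later overlaps Gardens Walk either.
Castle Tasting starts after Aquarium Lunch ends, so nothing later overlaps Aquarium Lunch either.
Bridge Hike starts before Castle Tasting ends → Castle Tasting and Bridge Hike overlap.
Bridge Tasting starts after Castle Tasting ends, so nothing later overlaps Castle Tasting either.
Bridge Tasting starts after Bridge Hike ends, so nothing later overlaps Bridge Hike either.
Castle Walk starts before Bridge Tasting ends → Bridge Tasting and Castle Walk overlap.
Castle Stop starts after Bridge Tasting ends, so nothing later overlaps Bridge Tasting either.
Castle Stop starts before Castle Walk ends → Castle Walk and Castle Stop overlap.
Gallery Transfer starts after Castle Walk ends, so nothing later overlaps Castle Walk either.
Gallery Transfer starts after Castle Stop ends, so nothing later overlaps Castle Stop either.
Park Lunch starts before Gallery Transfer ends → Gallery Transfer and Park Lunch overlap.
Overlapping pairs: Bridge Hike & Castle Tasting, Bridge Tasting & Castle Walk, Castle Stop & Castle Walk, Gallery Transfer & Park Lunch — 4 in total.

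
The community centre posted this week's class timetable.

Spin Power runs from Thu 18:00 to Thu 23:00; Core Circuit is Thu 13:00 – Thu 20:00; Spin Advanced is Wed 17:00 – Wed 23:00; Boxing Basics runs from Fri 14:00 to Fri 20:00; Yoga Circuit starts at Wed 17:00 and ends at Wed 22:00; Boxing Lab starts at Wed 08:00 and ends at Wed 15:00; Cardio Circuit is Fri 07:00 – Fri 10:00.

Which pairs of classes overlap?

Two intervals overlap when each starts before the other ends.
Sorted by start: Boxing Lab, Spin Advanced, Yoga Circuit, Core Circuit, Spin Power, Cardio Circuit, Boxing Basics.
Spin Advanced starts after Boxing Lab ends, so nothing later overlaps Boxing Lab either.
Yoga Circuit starts before Spin Advanced ends → Spin Advanced and Yoga Circuit overlap.
Core Circuit starts after Spin Advanced ends, so nothing later overlaps Spin Advanced either.
Core Circuit starts after Yoga Circuit ends, so nothing later overlaps Yoga Circuit either.
Spin Power starts before Core Circuit ends → Core Circuit and Spin Power overlap.
Cardio Circuit starts after Core Circuit ends, so nothing later overlaps Core Circuit either.
Cardio Circuit starts after Spin Power ends, so nothing later overlaps Spin Power either.
Boxing Basics starts after Cardio Circuit ends.

Core Circuit & Spin Power, Spin Advanced & Yoga Circuit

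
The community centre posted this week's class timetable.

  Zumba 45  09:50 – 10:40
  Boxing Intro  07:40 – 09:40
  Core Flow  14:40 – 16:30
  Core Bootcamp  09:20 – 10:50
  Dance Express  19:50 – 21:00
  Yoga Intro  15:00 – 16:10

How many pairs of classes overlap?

Sorted by start: Boxing Intro, Core Bootcamp, Zumba 45, Core Flow, Yoga Intro, Dance Express.
Core Bootcamp starts before Boxing Intro ends → Boxing Intro and Core Bootcamp overlap.
Zumba 45 starts after Boxing Intro ends — done with Boxing Intro.
Zumba 45 starts before Core Bootcamp ends → Core Bootcamp and Zumba 45 overlap.
Core Flow starts after Core Bootcamp ends — done with Core Bootcamp.
Core Flow starts after Zumba 45 ends — done with Zumba 45.
Yoga Intro starts before Core Flow ends → Core Flow and Yoga Intro overlap.
Dance Express starts after Core Flow ends.
Dance Express starts after Yoga Intro ends.
Overlapping pairs: Boxing Intro & Core Bootcamp, Core Bootcamp & Zumba 45, Core Flow & Yoga Intro — 3 in total.

3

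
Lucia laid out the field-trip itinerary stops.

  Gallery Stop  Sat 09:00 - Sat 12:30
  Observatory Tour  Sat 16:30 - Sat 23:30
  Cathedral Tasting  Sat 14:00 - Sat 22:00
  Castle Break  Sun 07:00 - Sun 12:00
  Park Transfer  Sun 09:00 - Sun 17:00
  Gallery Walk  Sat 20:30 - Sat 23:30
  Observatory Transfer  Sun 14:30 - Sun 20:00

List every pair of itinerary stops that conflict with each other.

Two intervals overlap when each starts before the other ends.
Sorted by start: Gallery Stop, Cathedral Tasting, Observatory Tour, Gallery Walk, Castle Break, Park Transfer, Observatory Transfer.
Cathedral Tasting starts after Gallery Stop ends — done with Gallery Stop.
Observatory Tour starts before Cathedral Tasting ends → Cathedral Tasting and Observatory Tour overlap.
Gallery Walk starts before Cathedral Tasting ends → Cathedral Tasting and Gallery Walk overlap.
Castle Break starts after Cathedral Tasting ends — done with Cathedral Tasting.
Gallery Walk starts before Observatory Tour ends → Observatory Tour and Gallery Walk overlap.
Castle Break starts after Observatory Tour ends — done with Observatory Tour.
Castle Break starts after Gallery Walk ends — done with Gallery Walk.
Park Transfer starts before Castle Break ends → Castle Break and Park Transfer overlap.
Observatory Transfer starts after Castle Break ends.
Observatory Transfer starts before Park Transfer ends → Park Transfer and Observatory Transfer overlap.

Castle Break & Park Transfer, Cathedral Tasting & Gallery Walk, Cathedral Tasting & Observatory Tour, Gallery Walk & Observatory Tour, Observatory Transfer & Park Transfer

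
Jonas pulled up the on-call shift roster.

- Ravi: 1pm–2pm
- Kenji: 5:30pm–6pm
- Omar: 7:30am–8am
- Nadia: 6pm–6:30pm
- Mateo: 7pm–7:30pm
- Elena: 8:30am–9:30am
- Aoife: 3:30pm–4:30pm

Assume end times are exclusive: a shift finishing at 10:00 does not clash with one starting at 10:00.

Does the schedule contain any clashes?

Sorted by start: Omar, Elena, Ravi, Aoife, Kenji, Nadia, Mateo.
Elena starts after Omar ends — done with Omar.
Ravi starts after Elena ends — done with Elena.
Aoife starts after Ravi ends — done with Ravi.
Kenji starts after Aoife ends — done with Aoife.
Nadia starts exactly when Kenji ends (back-to-back, no overlap) — done with Kenji.
Mateo starts after Nadia ends.
Every pair is clear; the schedule has no overlaps.

No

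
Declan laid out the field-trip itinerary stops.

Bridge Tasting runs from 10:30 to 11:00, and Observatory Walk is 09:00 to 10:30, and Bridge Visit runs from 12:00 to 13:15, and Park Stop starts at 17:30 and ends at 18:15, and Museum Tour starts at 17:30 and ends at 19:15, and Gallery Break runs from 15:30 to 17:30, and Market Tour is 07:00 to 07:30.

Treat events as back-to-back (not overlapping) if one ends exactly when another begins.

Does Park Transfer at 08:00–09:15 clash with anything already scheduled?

Yes — it overlaps Observatory Walk

Market Tour: ends 07:30 at or before Park Transfer starts 08:00 → clear.
Observatory Walk: starts 09:00 before Park Transfer ends 09:15, and ends 10:30 after Park Transfer starts 08:00 → overlap.
Bridge Tasting: starts 10:30 at or after Park Transfer ends 09:15 → clear.
Bridge Visit: starts 12:00 at or after Park Transfer ends 09:15 → clear.
Gallery Break: starts 15:30 at or after Park Transfer ends 09:15 → clear.
Park Stop: starts 17:30 at or after Park Transfer ends 09:15 → clear.
Museum Tour: starts 17:30 at or after Park Transfer ends 09:15 → clear.
Park Transfer overlaps Observatory Walk.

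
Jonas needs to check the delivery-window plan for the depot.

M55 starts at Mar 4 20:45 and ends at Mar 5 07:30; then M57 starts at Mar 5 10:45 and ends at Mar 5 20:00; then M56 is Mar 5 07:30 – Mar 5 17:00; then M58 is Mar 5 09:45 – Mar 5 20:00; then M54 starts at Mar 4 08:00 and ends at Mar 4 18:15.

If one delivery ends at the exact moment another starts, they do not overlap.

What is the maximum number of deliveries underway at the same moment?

3

Walk through starts and ends in time order (an end at T is processed before a start at T):
Mar 4 08:00 start M54 → 1
Mar 4 18:15 end M54 → 0
Mar 4 20:45 start M55 → 1
Mar 5 07:30 end M55 → 0
Mar 5 07:30 start M56 → 1
Mar 5 09:45 start M58 → 2
Mar 5 10:45 start M57 → 3
Mar 5 17:00 end M56 → 2
Mar 5 20:00 end M57 → 1
Mar 5 20:00 end M58 → 0
Peak is 3, at Mar 5 10:45 (M56, M57, M58).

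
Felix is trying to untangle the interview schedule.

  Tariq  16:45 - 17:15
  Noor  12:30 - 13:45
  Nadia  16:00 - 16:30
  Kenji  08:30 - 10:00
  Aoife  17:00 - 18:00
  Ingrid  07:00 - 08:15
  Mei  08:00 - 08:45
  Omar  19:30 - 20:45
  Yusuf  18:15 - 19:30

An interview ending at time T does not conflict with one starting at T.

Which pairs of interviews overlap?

Aoife & Tariq, Ingrid & Mei, Kenji & Mei

Sorted by start: Ingrid, Mei, Kenji, Noor, Nadia, Tariq, Aoife, Yusuf, Omar.
Mei starts before Ingrid ends → Ingrid and Mei overlap.
Kenji starts after Ingrid ends; Ingrid is clear from here.
Kenji starts before Mei ends → Mei and Kenji overlap.
Noor starts after Mei ends; Mei is clear from here.
Noor starts after Kenji ends; Kenji is clear from here.
Nadia starts after Noor ends; Noor is clear from here.
Tariq starts after Nadia ends; Nadia is clear from here.
Aoife starts before Tariq ends → Tariq and Aoife overlap.
Yusuf starts after Tariq ends; Tariq is clear from here.
Yusuf starts after Aoife ends; Aoife is clear from here.
Omar starts exactly when Yusuf ends (back-to-back, no overlap).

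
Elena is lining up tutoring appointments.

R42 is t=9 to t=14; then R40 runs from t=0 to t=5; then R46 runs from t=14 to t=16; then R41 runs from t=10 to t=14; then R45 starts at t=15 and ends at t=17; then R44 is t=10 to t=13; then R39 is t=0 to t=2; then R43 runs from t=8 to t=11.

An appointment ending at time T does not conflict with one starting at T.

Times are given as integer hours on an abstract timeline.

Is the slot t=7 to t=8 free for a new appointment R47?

R39: ends t=2 at or before R47 starts t=7 → clear.
R40: ends t=5 at or before R47 starts t=7 → clear.
R43: starts t=8 at or after R47 ends t=8 → clear.
R42: starts t=9 at or after R47 ends t=8 → clear.
R41: starts t=10 at or after R47 ends t=8 → clear.
R44: starts t=10 at or after R47 ends t=8 → clear.
R46: starts t=14 at or after R47 ends t=8 → clear.
R45: starts t=15 at or after R47 ends t=8 → clear.

Yes — the slot is free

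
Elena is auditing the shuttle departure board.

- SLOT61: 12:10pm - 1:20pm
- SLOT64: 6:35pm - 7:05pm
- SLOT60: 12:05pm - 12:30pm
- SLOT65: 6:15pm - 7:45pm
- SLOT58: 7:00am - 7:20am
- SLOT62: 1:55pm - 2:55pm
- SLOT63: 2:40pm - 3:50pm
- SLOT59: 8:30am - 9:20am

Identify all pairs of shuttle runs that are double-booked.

Check each pair: they overlap iff neither finishes before the other starts.
Sorted by start: SLOT58, SLOT59, SLOT60, SLOT61, SLOT62, SLOT63, SLOT65, SLOT64.
SLOT59 starts after SLOT58 ends, so nothing later overlaps SLOT58 either.
SLOT60 starts after SLOT59 ends, so nothing later overlaps SLOT59 either.
SLOT61 starts before SLOT60 ends → SLOT60 and SLOT61 overlap.
SLOT62 starts after SLOT60 ends, so nothing later overlaps SLOT60 either.
SLOT62 starts after SLOT61 ends, so nothing later overlaps SLOT61 either.
SLOT63 starts before SLOT62 ends → SLOT62 and SLOT63 overlap.
SLOT65 starts after SLOT62 ends, so nothing later overlaps SLOT62 either.
SLOT65 starts after SLOT63 ends, so nothing later overlaps SLOT63 either.
SLOT64 starts before SLOT65 ends → SLOT65 and SLOT64 overlap.

SLOT60 & SLOT61, SLOT62 & SLOT63, SLOT64 & SLOT65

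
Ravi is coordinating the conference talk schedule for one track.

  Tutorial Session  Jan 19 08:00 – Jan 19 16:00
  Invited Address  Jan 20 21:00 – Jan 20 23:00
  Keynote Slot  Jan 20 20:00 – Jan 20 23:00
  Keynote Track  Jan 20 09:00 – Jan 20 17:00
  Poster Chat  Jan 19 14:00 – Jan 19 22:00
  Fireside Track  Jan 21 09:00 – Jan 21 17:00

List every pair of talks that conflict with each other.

Sorted by start: Tutorial Session, Poster Chat, Keynote Track, Keynote Slot, Invited Address, Fireside Track.
Poster Chat starts before Tutorial Session ends → Tutorial Session and Poster Chat overlap.
Keynote Track starts after Tutorial Session ends, so nothing later overlaps Tutorial Session either.
Keynote Track starts after Poster Chat ends, so nothing later overlaps Poster Chat either.
Keynote Slot starts after Keynote Track ends, so nothing later overlaps Keynote Track either.
Invited Address starts before Keynote Slot ends → Keynote Slot and Invited Address overlap.
Fireside Track starts after Keynote Slot ends.
Fireside Track starts after Invited Address ends.

Invited Address & Keynote Slot, Poster Chat & Tutorial Session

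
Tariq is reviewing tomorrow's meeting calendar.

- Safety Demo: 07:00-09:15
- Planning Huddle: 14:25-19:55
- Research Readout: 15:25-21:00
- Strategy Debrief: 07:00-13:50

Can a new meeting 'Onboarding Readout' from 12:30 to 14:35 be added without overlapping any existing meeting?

No — it overlaps Planning Huddle, Strategy Debrief

Safety Demo: ends 09:15 at or before Onboarding Readout starts 12:30 → clear.
Strategy Debrief: starts 07:00 before Onboarding Readout ends 14:35, and ends 13:50 after Onboarding Readout starts 12:30 → overlap.
Planning Huddle: starts 14:25 before Onboarding Readout ends 14:35, and ends 19:55 after Onboarding Readout starts 12:30 → overlap.
Research Readout: starts 15:25 at or after Onboarding Readout ends 14:35 → clear.
Onboarding Readout overlaps Strategy Debrief, Planning Huddle.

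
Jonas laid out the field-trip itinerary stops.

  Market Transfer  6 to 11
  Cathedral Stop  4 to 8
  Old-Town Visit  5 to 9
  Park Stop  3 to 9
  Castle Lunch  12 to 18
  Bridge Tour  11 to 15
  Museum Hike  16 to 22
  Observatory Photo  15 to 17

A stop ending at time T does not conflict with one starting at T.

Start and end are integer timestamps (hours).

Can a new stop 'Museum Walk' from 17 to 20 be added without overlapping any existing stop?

Park Stop: ends 9 at or before Museum Walk starts 17 → clear.
Cathedral Stop: ends 8 at or before Museum Walk starts 17 → clear.
Old-Town Visit: ends 9 at or before Museum Walk starts 17 → clear.
Market Transfer: ends 11 at or before Museum Walk starts 17 → clear.
Bridge Tour: ends 15 at or before Museum Walk starts 17 → clear.
Castle Lunch: starts 12 before Museum Walk ends 20, and ends 18 after Museum Walk starts 17 → overlap.
Observatory Photo: ends 17 at or before Museum Walk starts 17 → clear.
Museum Hike: starts 16 before Museum Walk ends 20, and ends 22 after Museum Walk starts 17 → overlap.
Museum Walk overlaps Castle Lunch, Museum Hike.

No — it overlaps Castle Lunch, Museum Hike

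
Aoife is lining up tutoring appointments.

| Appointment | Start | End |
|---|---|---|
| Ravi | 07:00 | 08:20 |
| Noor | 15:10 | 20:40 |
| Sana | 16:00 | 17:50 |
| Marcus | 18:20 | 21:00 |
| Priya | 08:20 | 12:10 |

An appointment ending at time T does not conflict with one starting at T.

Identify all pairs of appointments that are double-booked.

Marcus & Noor, Noor & Sana

Two intervals overlap when each starts before the other ends.
Sorted by start: Ravi, Priya, Noor, Sana, Marcus.
Priya starts exactly when Ravi ends (back-to-back, no overlap); Ravi is clear from here.
Noor starts after Priya ends; Priya is clear from here.
Sana starts before Noor ends → Noor and Sana overlap.
Marcus starts before Noor ends → Noor and Marcus overlap.
Marcus starts after Sana ends.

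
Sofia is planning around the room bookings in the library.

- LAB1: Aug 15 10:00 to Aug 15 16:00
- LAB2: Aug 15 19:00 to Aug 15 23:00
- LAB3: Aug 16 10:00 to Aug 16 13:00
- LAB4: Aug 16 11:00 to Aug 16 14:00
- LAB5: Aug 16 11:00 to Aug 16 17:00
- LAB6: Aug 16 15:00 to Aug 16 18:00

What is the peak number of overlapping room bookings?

3

Walk through starts and ends in time order (an end at T is processed before a start at T):
Aug 15 10:00 start LAB1 → 1
Aug 15 16:00 end LAB1 → 0
Aug 15 19:00 start LAB2 → 1
Aug 15 23:00 end LAB2 → 0
Aug 16 10:00 start LAB3 → 1
Aug 16 11:00 start LAB4 → 2
Aug 16 11:00 start LAB5 → 3
Aug 16 13:00 end LAB3 → 2
Aug 16 14:00 end LAB4 → 1
Aug 16 15:00 start LAB6 → 2
Aug 16 17:00 end LAB5 → 1
Aug 16 18:00 end LAB6 → 0
Peak is 3, at Aug 16 11:00 (LAB3, LAB4, LAB5).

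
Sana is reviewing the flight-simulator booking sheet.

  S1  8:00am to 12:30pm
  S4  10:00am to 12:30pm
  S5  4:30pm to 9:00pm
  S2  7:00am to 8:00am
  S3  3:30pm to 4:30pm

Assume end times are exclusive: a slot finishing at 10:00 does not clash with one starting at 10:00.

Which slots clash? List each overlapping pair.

Sorted by start: S2, S1, S4, S3, S5.
S1 starts exactly when S2 ends (back-to-back, no overlap), so nothing later overlaps S2 either.
S4 starts before S1 ends → S1 and S4 overlap.
S3 starts after S1 ends, so nothing later overlaps S1 either.
S3 starts after S4 ends, so nothing later overlaps S4 either.
S5 starts exactly when S3 ends (back-to-back, no overlap).

S1 & S4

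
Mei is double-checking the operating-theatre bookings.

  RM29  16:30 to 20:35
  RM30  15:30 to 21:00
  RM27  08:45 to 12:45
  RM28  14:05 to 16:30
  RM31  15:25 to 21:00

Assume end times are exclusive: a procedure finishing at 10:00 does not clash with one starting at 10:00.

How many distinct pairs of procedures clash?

5

Sorted by start: RM27, RM28, RM31, RM30, RM29.
RM28 starts after RM27 ends; RM27 is clear from here.
RM31 starts before RM28 ends → RM28 and RM31 overlap.
RM30 starts before RM28 ends → RM28 and RM30 overlap.
RM29 starts exactly when RM28 ends (back-to-back, no overlap).
RM30 starts before RM31 ends → RM31 and RM30 overlap.
RM29 starts before RM31 ends → RM31 and RM29 overlap.
RM29 starts before RM30 ends → RM30 and RM29 overlap.
Overlapping pairs: RM28 & RM30, RM28 & RM31, RM29 & RM30, RM29 & RM31, RM30 & RM31 — 5 in total.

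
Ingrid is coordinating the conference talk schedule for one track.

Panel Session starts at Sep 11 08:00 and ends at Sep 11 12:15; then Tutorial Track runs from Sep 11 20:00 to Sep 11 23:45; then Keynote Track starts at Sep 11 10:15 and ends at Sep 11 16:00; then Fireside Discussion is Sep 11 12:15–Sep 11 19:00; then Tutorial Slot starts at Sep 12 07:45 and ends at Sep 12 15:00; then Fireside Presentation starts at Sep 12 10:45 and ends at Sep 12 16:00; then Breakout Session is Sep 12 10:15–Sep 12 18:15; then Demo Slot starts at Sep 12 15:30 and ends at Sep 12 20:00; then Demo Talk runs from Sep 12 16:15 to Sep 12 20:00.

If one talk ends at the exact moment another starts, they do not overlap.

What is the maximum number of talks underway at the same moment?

Walk through starts and ends in time order (an end at T is processed before a start at T):
Sep 11 08:00 start Panel Session → 1
Sep 11 10:15 start Keynote Track → 2
Sep 11 12:15 end Panel Session → 1
Sep 11 12:15 start Fireside Discussion → 2
Sep 11 16:00 end Keynote Track → 1
Sep 11 19:00 end Fireside Discussion → 0
Sep 11 20:00 start Tutorial Track → 1
Sep 11 23:45 end Tutorial Track → 0
Sep 12 07:45 start Tutorial Slot → 1
Sep 12 10:15 start Breakout Session → 2
Sep 12 10:45 start Fireside Presentation → 3
Sep 12 15:00 end Tutorial Slot → 2
Sep 12 15:30 start Demo Slot → 3
Sep 12 16:00 end Fireside Presentation → 2
Sep 12 16:15 start Demo Talk → 3
Sep 12 18:15 end Breakout Session → 2
Sep 12 20:00 end Demo Slot → 1
Sep 12 20:00 end Demo Talk → 0
Peak is 3, at Sep 12 10:45 (Breakout Session, Fireside Presentation, Tutorial Slot).

3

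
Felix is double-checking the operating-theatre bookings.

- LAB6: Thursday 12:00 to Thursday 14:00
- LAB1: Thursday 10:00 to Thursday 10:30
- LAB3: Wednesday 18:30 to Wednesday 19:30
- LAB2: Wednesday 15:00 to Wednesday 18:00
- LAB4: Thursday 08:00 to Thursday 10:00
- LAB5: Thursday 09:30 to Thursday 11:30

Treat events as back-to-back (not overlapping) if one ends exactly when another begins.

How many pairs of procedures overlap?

2

Sorted by start: LAB2, LAB3, LAB4, LAB5, LAB1, LAB6.
LAB3 starts after LAB2 ends; LAB2 is clear from here.
LAB4 starts after LAB3 ends; LAB3 is clear from here.
LAB5 starts before LAB4 ends → LAB4 and LAB5 overlap.
LAB1 starts exactly when LAB4 ends (back-to-back, no overlap); LAB4 is clear from here.
LAB1 starts before LAB5 ends → LAB5 and LAB1 overlap.
LAB6 starts after LAB5 ends.
LAB6 starts after LAB1 ends.
Overlapping pairs: LAB1 & LAB5, LAB4 & LAB5 — 2 in total.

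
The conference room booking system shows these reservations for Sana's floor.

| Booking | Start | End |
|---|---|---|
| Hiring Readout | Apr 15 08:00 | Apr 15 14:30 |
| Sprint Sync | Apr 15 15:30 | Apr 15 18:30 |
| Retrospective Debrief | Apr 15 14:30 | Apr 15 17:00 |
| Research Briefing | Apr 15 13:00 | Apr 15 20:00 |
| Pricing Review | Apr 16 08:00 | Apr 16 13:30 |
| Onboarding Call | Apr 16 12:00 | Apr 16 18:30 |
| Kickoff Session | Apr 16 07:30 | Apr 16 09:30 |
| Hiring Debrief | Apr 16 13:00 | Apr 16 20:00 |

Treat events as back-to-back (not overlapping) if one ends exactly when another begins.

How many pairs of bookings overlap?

Sorted by start: Hiring Readout, Research Briefing, Retrospective Debrief, Sprint Sync, Kickoff Session, Pricing Review, Onboarding Call, Hiring Debrief.
Research Briefing starts before Hiring Readout ends → Hiring Readout and Research Briefing overlap.
Retrospective Debrief starts exactly when Hiring Readout ends (back-to-back, no overlap) — done with Hiring Readout.
Retrospective Debrief starts before Research Briefing ends → Research Briefing and Retrospective Debrief overlap.
Sprint Sync starts before Research Briefing ends → Research Briefing and Sprint Sync overlap.
Kickoff Session starts after Research Briefing ends — done with Research Briefing.
Sprint Sync starts before Retrospective Debrief ends → Retrospective Debrief and Sprint Sync overlap.
Kickoff Session starts after Retrospective Debrief ends — done with Retrospective Debrief.
Kickoff Session starts after Sprint Sync ends — done with Sprint Sync.
Pricing Review starts before Kickoff Session ends → Kickoff Session and Pricing Review overlap.
Onboarding Call starts after Kickoff Session ends — done with Kickoff Session.
Onboarding Call starts before Pricing Review ends → Pricing Review and Onboarding Call overlap.
Hiring Debrief starts before Pricing Review ends → Pricing Review and Hiring Debrief overlap.
Hiring Debrief starts before Onboarding Call ends → Onboarding Call and Hiring Debrief overlap.
Overlapping pairs: Hiring Debrief & Onboarding Call, Hiring Debrief & Pricing Review, Hiring Readout & Research Briefing, Kickoff Session & Pricing Review, Onboarding Call & Pricing Review, Research Briefing & Retrospective Debrief, Research Briefing & Sprint Sync, Retrospective Debrief & Sprint Sync — 8 in total.

8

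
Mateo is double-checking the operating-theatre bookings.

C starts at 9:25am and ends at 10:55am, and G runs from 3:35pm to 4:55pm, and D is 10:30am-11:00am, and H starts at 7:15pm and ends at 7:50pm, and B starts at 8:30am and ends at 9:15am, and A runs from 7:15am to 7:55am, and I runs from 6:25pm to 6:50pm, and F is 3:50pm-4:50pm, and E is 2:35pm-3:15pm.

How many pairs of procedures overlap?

2

Sorted by start: A, B, C, D, E, G, F, I, H.
B starts after A ends — done with A.
C starts after B ends — done with B.
D starts before C ends → C and D overlap.
E starts after C ends — done with C.
E starts after D ends — done with D.
G starts after E ends — done with E.
F starts before G ends → G and F overlap.
I starts after G ends — done with G.
I starts after F ends — done with F.
H starts after I ends.
Overlapping pairs: C & D, F & G — 2 in total.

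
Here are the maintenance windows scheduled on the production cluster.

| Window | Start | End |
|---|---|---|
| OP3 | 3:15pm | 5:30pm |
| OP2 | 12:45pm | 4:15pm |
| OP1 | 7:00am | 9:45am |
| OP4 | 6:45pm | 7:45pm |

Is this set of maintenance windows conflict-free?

Sorted by start: OP1, OP2, OP3, OP4.
OP2 starts after OP1 ends — done with OP1.
OP3 starts before OP2 ends → OP2 and OP3 overlap.
That's a conflict, so the schedule is not conflict-free.

No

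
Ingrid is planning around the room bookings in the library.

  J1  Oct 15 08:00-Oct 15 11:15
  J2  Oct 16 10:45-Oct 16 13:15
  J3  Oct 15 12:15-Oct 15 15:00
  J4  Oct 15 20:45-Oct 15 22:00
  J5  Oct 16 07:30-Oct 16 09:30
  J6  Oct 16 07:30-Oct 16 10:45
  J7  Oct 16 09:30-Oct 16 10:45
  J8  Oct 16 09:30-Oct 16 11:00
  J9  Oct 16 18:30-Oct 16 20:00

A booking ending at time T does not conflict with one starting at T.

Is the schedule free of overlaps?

Two intervals overlap when each starts before the other ends.
Sorted by start: J1, J3, J4, J5, J6, J7, J8, J2, J9.
J3 starts after J1 ends, so nothing later overlaps J1 either.
J4 starts after J3 ends, so nothing later overlaps J3 either.
J5 starts after J4 ends, so nothing later overlaps J4 either.
J6 starts before J5 ends → J5 and J6 overlap.
That's a conflict, so the schedule is not conflict-free.

No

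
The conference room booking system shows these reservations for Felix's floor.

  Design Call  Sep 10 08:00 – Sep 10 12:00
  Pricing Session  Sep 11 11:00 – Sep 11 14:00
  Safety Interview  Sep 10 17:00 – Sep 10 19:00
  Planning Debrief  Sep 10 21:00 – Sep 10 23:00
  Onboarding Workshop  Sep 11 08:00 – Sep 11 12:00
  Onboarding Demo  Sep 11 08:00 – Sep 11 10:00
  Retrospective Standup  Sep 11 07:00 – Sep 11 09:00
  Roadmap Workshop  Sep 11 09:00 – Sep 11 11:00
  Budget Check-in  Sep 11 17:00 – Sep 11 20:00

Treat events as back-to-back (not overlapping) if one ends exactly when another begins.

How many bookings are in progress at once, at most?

Sort all start/end points and keep a running count:
Sep 10 08:00 start Design Call → 1
Sep 10 12:00 end Design Call → 0
Sep 10 17:00 start Safety Interview → 1
Sep 10 19:00 end Safety Interview → 0
Sep 10 21:00 start Planning Debrief → 1
Sep 10 23:00 end Planning Debrief → 0
Sep 11 07:00 start Retrospective Standup → 1
Sep 11 08:00 start Onboarding Demo → 2
Sep 11 08:00 start Onboarding Workshop → 3
Sep 11 09:00 end Retrospective Standup → 2
Sep 11 09:00 start Roadmap Workshop → 3
Sep 11 10:00 end Onboarding Demo → 2
Sep 11 11:00 end Roadmap Workshop → 1
Sep 11 11:00 start Pricing Session → 2
Sep 11 12:00 end Onboarding Workshop → 1
Sep 11 14:00 end Pricing Session → 0
Sep 11 17:00 start Budget Check-in → 1
Sep 11 20:00 end Budget Check-in → 0
Peak is 3, at Sep 11 08:00 (Onboarding Demo, Onboarding Workshop, Retrospective Standup).

3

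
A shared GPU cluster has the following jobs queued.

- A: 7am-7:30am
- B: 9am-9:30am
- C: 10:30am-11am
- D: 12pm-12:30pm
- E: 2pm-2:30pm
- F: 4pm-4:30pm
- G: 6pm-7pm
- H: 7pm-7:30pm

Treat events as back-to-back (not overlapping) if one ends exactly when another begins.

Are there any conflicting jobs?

No

Sorted by start: A, B, C, D, E, F, G, H.
B starts after A ends, so nothing later overlaps A either.
C starts after B ends, so nothing later overlaps B either.
D starts after C ends, so nothing later overlaps C either.
E starts after D ends, so nothing later overlaps D either.
F starts after E ends, so nothing later overlaps E either.
G starts after F ends, so nothing later overlaps F either.
H starts exactly when G ends (back-to-back, no overlap).
Every pair is clear; the schedule has no overlaps.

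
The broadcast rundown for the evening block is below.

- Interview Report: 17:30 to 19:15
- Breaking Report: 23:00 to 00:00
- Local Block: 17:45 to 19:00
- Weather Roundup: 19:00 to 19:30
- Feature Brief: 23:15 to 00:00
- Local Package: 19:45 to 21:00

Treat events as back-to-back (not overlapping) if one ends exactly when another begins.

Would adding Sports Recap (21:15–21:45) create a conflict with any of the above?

Interview Report: ends 19:15 at or before Sports Recap starts 21:15 → clear.
Local Block: ends 19:00 at or before Sports Recap starts 21:15 → clear.
Weather Roundup: ends 19:30 at or before Sports Recap starts 21:15 → clear.
Local Package: ends 21:00 at or before Sports Recap starts 21:15 → clear.
Breaking Report: starts 23:00 at or after Sports Recap ends 21:45 → clear.
Feature Brief: starts 23:15 at or after Sports Recap ends 21:45 → clear.

No — it doesn't clash with anything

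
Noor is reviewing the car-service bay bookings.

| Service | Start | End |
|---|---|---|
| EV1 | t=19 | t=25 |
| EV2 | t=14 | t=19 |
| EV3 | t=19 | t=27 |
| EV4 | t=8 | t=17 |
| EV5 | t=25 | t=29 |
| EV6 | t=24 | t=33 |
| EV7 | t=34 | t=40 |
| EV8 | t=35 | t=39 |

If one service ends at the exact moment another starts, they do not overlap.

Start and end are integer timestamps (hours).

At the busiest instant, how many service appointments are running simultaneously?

3

Sweep the timeline, counting +1 at each start and −1 at each end (ends before starts at a tie):
t=8 start EV4 → 1
t=14 start EV2 → 2
t=17 end EV4 → 1
t=19 end EV2 → 0
t=19 start EV1 → 1
t=19 start EV3 → 2
t=24 start EV6 → 3
t=25 end EV1 → 2
t=25 start EV5 → 3
t=27 end EV3 → 2
t=29 end EV5 → 1
t=33 end EV6 → 0
t=34 start EV7 → 1
t=35 start EV8 → 2
t=39 end EV8 → 1
t=40 end EV7 → 0
Peak is 3, at t=24 (EV1, EV3, EV6).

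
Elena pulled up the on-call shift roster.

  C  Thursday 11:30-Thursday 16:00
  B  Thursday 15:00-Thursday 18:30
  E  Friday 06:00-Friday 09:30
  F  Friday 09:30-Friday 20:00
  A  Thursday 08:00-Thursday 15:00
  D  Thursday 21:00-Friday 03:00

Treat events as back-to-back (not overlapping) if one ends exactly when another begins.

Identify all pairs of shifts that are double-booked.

Check each pair: they overlap iff neither finishes before the other starts.
Sorted by start: A, C, B, D, E, F.
C starts before A ends → A and C overlap.
B starts exactly when A ends (back-to-back, no overlap), so A has no further overlaps.
B starts before C ends → C and B overlap.
D starts after C ends, so C has no further overlaps.
D starts after B ends, so B has no further overlaps.
E starts after D ends, so D has no further overlaps.
F starts exactly when E ends (back-to-back, no overlap).

A & C, B & C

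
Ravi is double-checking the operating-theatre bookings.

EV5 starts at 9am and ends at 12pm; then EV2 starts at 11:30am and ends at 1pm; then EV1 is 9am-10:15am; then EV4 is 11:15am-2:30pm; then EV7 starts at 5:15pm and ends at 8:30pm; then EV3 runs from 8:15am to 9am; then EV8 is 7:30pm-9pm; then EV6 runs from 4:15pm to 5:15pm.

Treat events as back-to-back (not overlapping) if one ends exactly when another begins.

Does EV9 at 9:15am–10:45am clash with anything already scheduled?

EV3: ends 9am at or before EV9 starts 9:15am → clear.
EV1: starts 9am before EV9 ends 10:45am, and ends 10:15am after EV9 starts 9:15am → overlap.
EV5: starts 9am before EV9 ends 10:45am, and ends 12pm after EV9 starts 9:15am → overlap.
EV4: starts 11:15am at or after EV9 ends 10:45am → clear.
EV2: starts 11:30am at or after EV9 ends 10:45am → clear.
EV6: starts 4:15pm at or after EV9 ends 10:45am → clear.
EV7: starts 5:15pm at or after EV9 ends 10:45am → clear.
EV8: starts 7:30pm at or after EV9 ends 10:45am → clear.
EV9 overlaps EV1, EV5.

Yes — it overlaps EV1, EV5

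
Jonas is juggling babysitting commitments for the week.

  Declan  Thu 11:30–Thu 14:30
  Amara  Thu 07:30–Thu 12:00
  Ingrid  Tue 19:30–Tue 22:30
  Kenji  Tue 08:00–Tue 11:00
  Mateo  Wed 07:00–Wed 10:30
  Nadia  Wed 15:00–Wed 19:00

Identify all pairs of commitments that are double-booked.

Two intervals overlap when each starts before the other ends.
Sorted by start: Kenji, Ingrid, Mateo, Nadia, Amara, Declan.
Ingrid starts after Kenji ends — done with Kenji.
Mateo starts after Ingrid ends — done with Ingrid.
Nadia starts after Mateo ends — done with Mateo.
Amara starts after Nadia ends — done with Nadia.
Declan starts before Amara ends → Amara and Declan overlap.

Amara & Declan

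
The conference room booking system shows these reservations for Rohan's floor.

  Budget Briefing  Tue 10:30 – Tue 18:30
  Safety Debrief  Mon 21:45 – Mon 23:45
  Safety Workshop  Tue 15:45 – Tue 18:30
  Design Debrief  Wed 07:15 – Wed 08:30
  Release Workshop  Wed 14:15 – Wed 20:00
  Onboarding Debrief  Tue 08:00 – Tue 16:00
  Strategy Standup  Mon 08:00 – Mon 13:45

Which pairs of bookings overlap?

Budget Briefing & Onboarding Debrief, Budget Briefing & Safety Workshop, Onboarding Debrief & Safety Workshop

Sorted by start: Strategy Standup, Safety Debrief, Onboarding Debrief, Budget Briefing, Safety Workshop, Design Debrief, Release Workshop.
Safety Debrief starts after Strategy Standup ends; Strategy Standup is clear from here.
Onboarding Debrief starts after Safety Debrief ends; Safety Debrief is clear from here.
Budget Briefing starts before Onboarding Debrief ends → Onboarding Debrief and Budget Briefing overlap.
Safety Workshop starts before Onboarding Debrief ends → Onboarding Debrief and Safety Workshop overlap.
Design Debrief starts after Onboarding Debrief ends; Onboarding Debrief is clear from here.
Safety Workshop starts before Budget Briefing ends → Budget Briefing and Safety Workshop overlap.
Design Debrief starts after Budget Briefing ends; Budget Briefing is clear from here.
Design Debrief starts after Safety Workshop ends; Safety Workshop is clear from here.
Release Workshop starts after Design Debrief ends.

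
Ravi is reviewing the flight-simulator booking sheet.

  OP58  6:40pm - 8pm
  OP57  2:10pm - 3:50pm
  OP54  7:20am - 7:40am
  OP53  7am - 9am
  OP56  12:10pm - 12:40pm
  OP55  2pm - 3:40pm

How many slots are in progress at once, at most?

2

Sweep the timeline, counting +1 at each start and −1 at each end (ends before starts at a tie):
7am start OP53 → 1
7:20am start OP54 → 2
7:40am end OP54 → 1
9am end OP53 → 0
12:10pm start OP56 → 1
12:40pm end OP56 → 0
2pm start OP55 → 1
2:10pm start OP57 → 2
3:40pm end OP55 → 1
3:50pm end OP57 → 0
6:40pm start OP58 → 1
8pm end OP58 → 0
Peak is 2, at 7:20am (OP53, OP54).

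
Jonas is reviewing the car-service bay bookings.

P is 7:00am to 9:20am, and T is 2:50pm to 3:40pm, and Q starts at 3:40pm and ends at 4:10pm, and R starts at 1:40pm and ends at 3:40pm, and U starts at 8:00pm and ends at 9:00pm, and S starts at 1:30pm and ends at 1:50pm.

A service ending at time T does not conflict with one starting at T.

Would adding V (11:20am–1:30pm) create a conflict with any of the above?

P: ends 9:20am at or before V starts 11:20am → clear.
S: starts 1:30pm at or after V ends 1:30pm → clear.
R: starts 1:40pm at or after V ends 1:30pm → clear.
T: starts 2:50pm at or after V ends 1:30pm → clear.
Q: starts 3:40pm at or after V ends 1:30pm → clear.
U: starts 8:00pm at or after V ends 1:30pm → clear.

No — it doesn't clash with anything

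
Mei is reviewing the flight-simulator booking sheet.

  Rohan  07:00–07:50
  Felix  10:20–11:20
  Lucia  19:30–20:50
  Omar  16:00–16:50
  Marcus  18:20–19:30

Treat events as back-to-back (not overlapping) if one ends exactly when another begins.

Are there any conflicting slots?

Sorted by start: Rohan, Felix, Omar, Marcus, Lucia.
Felix starts after Rohan ends; Rohan is clear from here.
Omar starts after Felix ends; Felix is clear from here.
Marcus starts after Omar ends; Omar is clear from here.
Lucia starts exactly when Marcus ends (back-to-back, no overlap).
Every pair is clear; the schedule has no overlaps.

No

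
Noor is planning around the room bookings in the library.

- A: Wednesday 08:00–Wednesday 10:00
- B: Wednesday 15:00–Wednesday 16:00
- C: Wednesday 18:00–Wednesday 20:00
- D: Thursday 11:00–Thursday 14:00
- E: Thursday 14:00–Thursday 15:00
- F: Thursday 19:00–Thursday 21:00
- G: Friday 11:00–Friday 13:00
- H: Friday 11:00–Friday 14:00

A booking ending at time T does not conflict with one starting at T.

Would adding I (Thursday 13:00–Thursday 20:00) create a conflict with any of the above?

A: ends Wednesday 10:00 at or before I starts Thursday 13:00 → clear.
B: ends Wednesday 16:00 at or before I starts Thursday 13:00 → clear.
C: ends Wednesday 20:00 at or before I starts Thursday 13:00 → clear.
D: starts Thursday 11:00 before I ends Thursday 20:00, and ends Thursday 14:00 after I starts Thursday 13:00 → overlap.
E: starts Thursday 14:00 before I ends Thursday 20:00, and ends Thursday 15:00 after I starts Thursday 13:00 → overlap.
F: starts Thursday 19:00 before I ends Thursday 20:00, and ends Thursday 21:00 after I starts Thursday 13:00 → overlap.
G: starts Friday 11:00 at or after I ends Thursday 20:00 → clear.
H: starts Friday 11:00 at or after I ends Thursday 20:00 → clear.
I overlaps D, E, F.

Yes — it overlaps D, E, F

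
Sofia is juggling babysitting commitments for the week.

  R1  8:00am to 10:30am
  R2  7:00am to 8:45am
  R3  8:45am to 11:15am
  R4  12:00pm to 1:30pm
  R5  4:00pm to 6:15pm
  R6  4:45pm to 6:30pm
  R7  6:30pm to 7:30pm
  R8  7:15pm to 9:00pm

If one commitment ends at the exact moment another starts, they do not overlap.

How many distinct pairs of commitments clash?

4

Sorted by start: R2, R1, R3, R4, R5, R6, R7, R8.
R1 starts before R2 ends → R2 and R1 overlap.
R3 starts exactly when R2 ends (back-to-back, no overlap); R2 is clear from here.
R3 starts before R1 ends → R1 and R3 overlap.
R4 starts after R1 ends; R1 is clear from here.
R4 starts after R3 ends; R3 is clear from here.
R5 starts after R4 ends; R4 is clear from here.
R6 starts before R5 ends → R5 and R6 overlap.
R7 starts after R5 ends; R5 is clear from here.
R7 starts exactly when R6 ends (back-to-back, no overlap); R6 is clear from here.
R8 starts before R7 ends → R7 and R8 overlap.
Overlapping pairs: R1 & R2, R1 & R3, R5 & R6, R7 & R8 — 4 in total.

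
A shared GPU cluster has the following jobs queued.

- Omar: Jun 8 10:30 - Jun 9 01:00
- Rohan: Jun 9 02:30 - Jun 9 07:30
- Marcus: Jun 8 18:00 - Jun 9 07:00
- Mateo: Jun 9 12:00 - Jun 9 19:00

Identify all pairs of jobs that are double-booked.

Sorted by start: Omar, Marcus, Rohan, Mateo.
Marcus starts before Omar ends → Omar and Marcus overlap.
Rohan starts after Omar ends, so nothing later overlaps Omar either.
Rohan starts before Marcus ends → Marcus and Rohan overlap.
Mateo starts after Marcus ends.
Mateo starts after Rohan ends.

Marcus & Omar, Marcus & Rohan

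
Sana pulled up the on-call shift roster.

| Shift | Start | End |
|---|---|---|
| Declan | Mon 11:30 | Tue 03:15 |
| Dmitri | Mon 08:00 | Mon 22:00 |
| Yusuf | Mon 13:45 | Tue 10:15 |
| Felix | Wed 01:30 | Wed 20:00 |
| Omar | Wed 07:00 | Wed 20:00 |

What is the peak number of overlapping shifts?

Sweep the timeline, counting +1 at each start and −1 at each end (ends before starts at a tie):
Mon 08:00 start Dmitri → 1
Mon 11:30 start Declan → 2
Mon 13:45 start Yusuf → 3
Mon 22:00 end Dmitri → 2
Tue 03:15 end Declan → 1
Tue 10:15 end Yusuf → 0
Wed 01:30 start Felix → 1
Wed 07:00 start Omar → 2
Wed 20:00 end Felix → 1
Wed 20:00 end Omar → 0
Peak is 3, at Mon 13:45 (Declan, Dmitri, Yusuf).

3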